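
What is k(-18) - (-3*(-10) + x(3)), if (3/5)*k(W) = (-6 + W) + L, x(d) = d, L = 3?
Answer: -68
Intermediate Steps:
k(W) = -5 + 5*W/3 (k(W) = 5*((-6 + W) + 3)/3 = 5*(-3 + W)/3 = -5 + 5*W/3)
k(-18) - (-3*(-10) + x(3)) = (-5 + (5/3)*(-18)) - (-3*(-10) + 3) = (-5 - 30) - (30 + 3) = -35 - 1*33 = -35 - 33 = -68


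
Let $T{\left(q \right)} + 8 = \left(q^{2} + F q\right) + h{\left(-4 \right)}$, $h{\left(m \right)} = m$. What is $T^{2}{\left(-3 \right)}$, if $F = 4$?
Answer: $225$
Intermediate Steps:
$T{\left(q \right)} = -12 + q^{2} + 4 q$ ($T{\left(q \right)} = -8 - \left(4 - q^{2} - 4 q\right) = -8 + \left(-4 + q^{2} + 4 q\right) = -12 + q^{2} + 4 q$)
$T^{2}{\left(-3 \right)} = \left(-12 + \left(-3\right)^{2} + 4 \left(-3\right)\right)^{2} = \left(-12 + 9 - 12\right)^{2} = \left(-15\right)^{2} = 225$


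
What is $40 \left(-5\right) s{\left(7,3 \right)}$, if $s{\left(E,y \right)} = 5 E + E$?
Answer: $-8400$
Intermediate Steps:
$s{\left(E,y \right)} = 6 E$
$40 \left(-5\right) s{\left(7,3 \right)} = 40 \left(-5\right) 6 \cdot 7 = \left(-200\right) 42 = -8400$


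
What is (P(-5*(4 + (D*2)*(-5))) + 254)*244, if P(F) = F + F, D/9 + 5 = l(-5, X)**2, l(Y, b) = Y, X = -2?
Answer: 4444216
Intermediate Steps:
D = 180 (D = -45 + 9*(-5)**2 = -45 + 9*25 = -45 + 225 = 180)
P(F) = 2*F
(P(-5*(4 + (D*2)*(-5))) + 254)*244 = (2*(-5*(4 + (180*2)*(-5))) + 254)*244 = (2*(-5*(4 + 360*(-5))) + 254)*244 = (2*(-5*(4 - 1800)) + 254)*244 = (2*(-5*(-1796)) + 254)*244 = (2*8980 + 254)*244 = (17960 + 254)*244 = 18214*244 = 4444216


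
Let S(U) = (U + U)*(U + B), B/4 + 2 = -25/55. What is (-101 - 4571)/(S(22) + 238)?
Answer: -2336/387 ≈ -6.0362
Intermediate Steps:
B = -108/11 (B = -8 + 4*(-25/55) = -8 + 4*(-25*1/55) = -8 + 4*(-5/11) = -8 - 20/11 = -108/11 ≈ -9.8182)
S(U) = 2*U*(-108/11 + U) (S(U) = (U + U)*(U - 108/11) = (2*U)*(-108/11 + U) = 2*U*(-108/11 + U))
(-101 - 4571)/(S(22) + 238) = (-101 - 4571)/((2/11)*22*(-108 + 11*22) + 238) = -4672/((2/11)*22*(-108 + 242) + 238) = -4672/((2/11)*22*134 + 238) = -4672/(536 + 238) = -4672/774 = -4672*1/774 = -2336/387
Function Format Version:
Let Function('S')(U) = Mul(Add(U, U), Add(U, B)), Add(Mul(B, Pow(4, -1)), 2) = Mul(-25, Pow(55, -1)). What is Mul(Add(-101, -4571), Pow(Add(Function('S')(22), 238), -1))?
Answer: Rational(-2336, 387) ≈ -6.0362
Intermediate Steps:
B = Rational(-108, 11) (B = Add(-8, Mul(4, Mul(-25, Pow(55, -1)))) = Add(-8, Mul(4, Mul(-25, Rational(1, 55)))) = Add(-8, Mul(4, Rational(-5, 11))) = Add(-8, Rational(-20, 11)) = Rational(-108, 11) ≈ -9.8182)
Function('S')(U) = Mul(2, U, Add(Rational(-108, 11), U)) (Function('S')(U) = Mul(Add(U, U), Add(U, Rational(-108, 11))) = Mul(Mul(2, U), Add(Rational(-108, 11), U)) = Mul(2, U, Add(Rational(-108, 11), U)))
Mul(Add(-101, -4571), Pow(Add(Function('S')(22), 238), -1)) = Mul(Add(-101, -4571), Pow(Add(Mul(Rational(2, 11), 22, Add(-108, Mul(11, 22))), 238), -1)) = Mul(-4672, Pow(Add(Mul(Rational(2, 11), 22, Add(-108, 242)), 238), -1)) = Mul(-4672, Pow(Add(Mul(Rational(2, 11), 22, 134), 238), -1)) = Mul(-4672, Pow(Add(536, 238), -1)) = Mul(-4672, Pow(774, -1)) = Mul(-4672, Rational(1, 774)) = Rational(-2336, 387)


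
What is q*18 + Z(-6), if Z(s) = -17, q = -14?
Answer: -269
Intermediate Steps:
q*18 + Z(-6) = -14*18 - 17 = -252 - 17 = -269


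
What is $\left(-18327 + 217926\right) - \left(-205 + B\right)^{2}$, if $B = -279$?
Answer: $-34657$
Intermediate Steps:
$\left(-18327 + 217926\right) - \left(-205 + B\right)^{2} = \left(-18327 + 217926\right) - \left(-205 - 279\right)^{2} = 199599 - \left(-484\right)^{2} = 199599 - 234256 = -34657$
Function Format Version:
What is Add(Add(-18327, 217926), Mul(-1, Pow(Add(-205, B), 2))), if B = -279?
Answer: -34657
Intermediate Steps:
Add(Add(-18327, 217926), Mul(-1, Pow(Add(-205, B), 2))) = Add(Add(-18327, 217926), Mul(-1, Pow(Add(-205, -279), 2))) = Add(199599, Mul(-1, Pow(-484, 2))) = Add(199599, Mul(-1, 234256)) = Add(199599, -234256) = -34657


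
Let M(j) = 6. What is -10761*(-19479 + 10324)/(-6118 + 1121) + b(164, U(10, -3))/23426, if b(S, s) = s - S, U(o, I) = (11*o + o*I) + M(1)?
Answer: -88763791446/4502297 ≈ -19715.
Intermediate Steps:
U(o, I) = 6 + 11*o + I*o (U(o, I) = (11*o + o*I) + 6 = (11*o + I*o) + 6 = 6 + 11*o + I*o)
-10761*(-19479 + 10324)/(-6118 + 1121) + b(164, U(10, -3))/23426 = -10761*(-19479 + 10324)/(-6118 + 1121) + ((6 + 11*10 - 3*10) - 1*164)/23426 = -10761/((-4997/(-9155))) + ((6 + 110 - 30) - 164)*(1/23426) = -10761/((-4997*(-1/9155))) + (86 - 164)*(1/23426) = -10761/4997/9155 - 78*1/23426 = -10761*9155/4997 - 3/901 = -98516955/4997 - 3/901 = -88763791446/4502297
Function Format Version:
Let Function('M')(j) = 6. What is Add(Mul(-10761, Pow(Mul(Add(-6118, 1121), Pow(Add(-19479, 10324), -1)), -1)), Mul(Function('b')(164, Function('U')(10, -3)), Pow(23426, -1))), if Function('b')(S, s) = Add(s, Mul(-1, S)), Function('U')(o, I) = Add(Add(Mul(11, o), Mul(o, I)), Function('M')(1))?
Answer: Rational(-88763791446, 4502297) ≈ -19715.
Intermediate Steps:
Function('U')(o, I) = Add(6, Mul(11, o), Mul(I, o)) (Function('U')(o, I) = Add(Add(Mul(11, o), Mul(o, I)), 6) = Add(Add(Mul(11, o), Mul(I, o)), 6) = Add(6, Mul(11, o), Mul(I, o)))
Add(Mul(-10761, Pow(Mul(Add(-6118, 1121), Pow(Add(-19479, 10324), -1)), -1)), Mul(Function('b')(164, Function('U')(10, -3)), Pow(23426, -1))) = Add(Mul(-10761, Pow(Mul(Add(-6118, 1121), Pow(Add(-19479, 10324), -1)), -1)), Mul(Add(Add(6, Mul(11, 10), Mul(-3, 10)), Mul(-1, 164)), Pow(23426, -1))) = Add(Mul(-10761, Pow(Mul(-4997, Pow(-9155, -1)), -1)), Mul(Add(Add(6, 110, -30), -164), Rational(1, 23426))) = Add(Mul(-10761, Pow(Mul(-4997, Rational(-1, 9155)), -1)), Mul(Add(86, -164), Rational(1, 23426))) = Add(Mul(-10761, Pow(Rational(4997, 9155), -1)), Mul(-78, Rational(1, 23426))) = Add(Mul(-10761, Rational(9155, 4997)), Rational(-3, 901)) = Add(Rational(-98516955, 4997), Rational(-3, 901)) = Rational(-88763791446, 4502297)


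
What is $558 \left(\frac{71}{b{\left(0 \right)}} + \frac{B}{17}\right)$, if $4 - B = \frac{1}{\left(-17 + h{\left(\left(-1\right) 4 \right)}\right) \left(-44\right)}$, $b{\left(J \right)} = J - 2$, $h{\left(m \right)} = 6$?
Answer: $- \frac{80954361}{4114} \approx -19678.0$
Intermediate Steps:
$b{\left(J \right)} = -2 + J$
$B = \frac{1935}{484}$ ($B = 4 - \frac{1}{\left(-17 + 6\right) \left(-44\right)} = 4 - \frac{1}{-11} \left(- \frac{1}{44}\right) = 4 - \left(- \frac{1}{11}\right) \left(- \frac{1}{44}\right) = 4 - \frac{1}{484} = \frac{1935}{484} \approx 3.9979$)
$558 \left(\frac{71}{b{\left(0 \right)}} + \frac{B}{17}\right) = 558 \left(\frac{71}{-2 + 0} + \frac{1935}{484 \cdot 17}\right) = 558 \left(\frac{71}{-2} + \frac{1935}{484} \cdot \frac{1}{17}\right) = 558 \left(71 \left(- \frac{1}{2}\right) + \frac{1935}{8228}\right) = 558 \left(- \frac{71}{2} + \frac{1935}{8228}\right) = 558 \left(- \frac{290159}{8228}\right) = - \frac{80954361}{4114}$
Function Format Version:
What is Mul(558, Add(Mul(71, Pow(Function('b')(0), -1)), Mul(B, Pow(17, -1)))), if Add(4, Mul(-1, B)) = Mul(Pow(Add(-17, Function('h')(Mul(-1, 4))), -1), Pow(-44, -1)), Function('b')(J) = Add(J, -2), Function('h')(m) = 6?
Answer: Rational(-80954361, 4114) ≈ -19678.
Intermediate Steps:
Function('b')(J) = Add(-2, J)
B = Rational(1935, 484) (B = Add(4, Mul(-1, Mul(Pow(Add(-17, 6), -1), Pow(-44, -1)))) = Add(4, Mul(-1, Mul(Pow(-11, -1), Rational(-1, 44)))) = Add(4, Mul(-1, Mul(Rational(-1, 11), Rational(-1, 44)))) = Add(4, Mul(-1, Rational(1, 484))) = Add(4, Rational(-1, 484)) = Rational(1935, 484) ≈ 3.9979)
Mul(558, Add(Mul(71, Pow(Function('b')(0), -1)), Mul(B, Pow(17, -1)))) = Mul(558, Add(Mul(71, Pow(Add(-2, 0), -1)), Mul(Rational(1935, 484), Pow(17, -1)))) = Mul(558, Add(Mul(71, Pow(-2, -1)), Mul(Rational(1935, 484), Rational(1, 17)))) = Mul(558, Add(Mul(71, Rational(-1, 2)), Rational(1935, 8228))) = Mul(558, Add(Rational(-71, 2), Rational(1935, 8228))) = Mul(558, Rational(-290159, 8228)) = Rational(-80954361, 4114)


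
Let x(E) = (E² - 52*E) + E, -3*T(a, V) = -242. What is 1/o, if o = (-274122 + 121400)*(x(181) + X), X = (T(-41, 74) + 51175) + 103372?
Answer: -3/81625785506 ≈ -3.6753e-11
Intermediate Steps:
T(a, V) = 242/3 (T(a, V) = -⅓*(-242) = 242/3)
x(E) = E² - 51*E
X = 463883/3 (X = (242/3 + 51175) + 103372 = 153767/3 + 103372 = 463883/3 ≈ 1.5463e+5)
o = -81625785506/3 (o = (-274122 + 121400)*(181*(-51 + 181) + 463883/3) = -152722*(181*130 + 463883/3) = -152722*(23530 + 463883/3) = -152722*534473/3 = -81625785506/3 ≈ -2.7209e+10)
1/o = 1/(-81625785506/3) = -3/81625785506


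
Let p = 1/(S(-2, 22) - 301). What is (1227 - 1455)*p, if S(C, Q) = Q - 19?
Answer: 114/149 ≈ 0.76510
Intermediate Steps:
S(C, Q) = -19 + Q
p = -1/298 (p = 1/((-19 + 22) - 301) = 1/(3 - 301) = 1/(-298) = -1/298 ≈ -0.0033557)
(1227 - 1455)*p = (1227 - 1455)*(-1/298) = -228*(-1/298) = 114/149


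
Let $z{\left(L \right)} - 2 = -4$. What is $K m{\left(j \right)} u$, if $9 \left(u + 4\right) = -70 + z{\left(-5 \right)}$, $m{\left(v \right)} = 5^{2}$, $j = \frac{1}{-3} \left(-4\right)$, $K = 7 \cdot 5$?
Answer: $-10500$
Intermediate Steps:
$K = 35$
$j = \frac{4}{3}$ ($j = \left(- \frac{1}{3}\right) \left(-4\right) = \frac{4}{3} \approx 1.3333$)
$m{\left(v \right)} = 25$
$z{\left(L \right)} = -2$ ($z{\left(L \right)} = 2 - 4 = -2$)
$u = -12$ ($u = -4 + \frac{-70 - 2}{9} = -4 + \frac{1}{9} \left(-72\right) = -4 - 8 = -12$)
$K m{\left(j \right)} u = 35 \cdot 25 \left(-12\right) = 875 \left(-12\right) = -10500$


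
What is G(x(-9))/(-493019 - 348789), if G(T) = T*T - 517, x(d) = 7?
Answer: 117/210452 ≈ 0.00055595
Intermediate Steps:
G(T) = -517 + T**2 (G(T) = T**2 - 517 = -517 + T**2)
G(x(-9))/(-493019 - 348789) = (-517 + 7**2)/(-493019 - 348789) = (-517 + 49)/(-841808) = -468*(-1/841808) = 117/210452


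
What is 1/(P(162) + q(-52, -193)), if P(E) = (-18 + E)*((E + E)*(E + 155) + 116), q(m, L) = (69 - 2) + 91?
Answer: 1/14806814 ≈ 6.7536e-8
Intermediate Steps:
q(m, L) = 158 (q(m, L) = 67 + 91 = 158)
P(E) = (-18 + E)*(116 + 2*E*(155 + E)) (P(E) = (-18 + E)*((2*E)*(155 + E) + 116) = (-18 + E)*(2*E*(155 + E) + 116) = (-18 + E)*(116 + 2*E*(155 + E)))
1/(P(162) + q(-52, -193)) = 1/((-2088 - 5464*162 + 2*162**3 + 274*162**2) + 158) = 1/((-2088 - 885168 + 2*4251528 + 274*26244) + 158) = 1/((-2088 - 885168 + 8503056 + 7190856) + 158) = 1/(14806656 + 158) = 1/14806814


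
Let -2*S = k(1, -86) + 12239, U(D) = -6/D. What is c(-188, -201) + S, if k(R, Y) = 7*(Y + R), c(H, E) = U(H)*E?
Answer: -547871/94 ≈ -5828.4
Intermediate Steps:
c(H, E) = -6*E/H (c(H, E) = (-6/H)*E = -6*E/H)
k(R, Y) = 7*R + 7*Y (k(R, Y) = 7*(R + Y) = 7*R + 7*Y)
S = -5822 (S = -((7*1 + 7*(-86)) + 12239)/2 = -((7 - 602) + 12239)/2 = -(-595 + 12239)/2 = -½*11644 = -5822)
c(-188, -201) + S = -6*(-201)/(-188) - 5822 = -6*(-201)*(-1/188) - 5822 = -603/94 - 5822 = -547871/94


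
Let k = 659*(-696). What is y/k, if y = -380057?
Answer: 380057/458664 ≈ 0.82862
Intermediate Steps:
k = -458664
y/k = -380057/(-458664) = -380057*(-1/458664) = 380057/458664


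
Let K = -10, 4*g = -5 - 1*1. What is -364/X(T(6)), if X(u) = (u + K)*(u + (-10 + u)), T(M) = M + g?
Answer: -728/11 ≈ -66.182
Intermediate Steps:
g = -3/2 (g = (-5 - 1*1)/4 = (-5 - 1)/4 = (¼)*(-6) = -3/2 ≈ -1.5000)
T(M) = -3/2 + M (T(M) = M - 3/2 = -3/2 + M)
X(u) = (-10 + u)*(-10 + 2*u) (X(u) = (u - 10)*(u + (-10 + u)) = (-10 + u)*(-10 + 2*u))
-364/X(T(6)) = -364/(100 - 30*(-3/2 + 6) + 2*(-3/2 + 6)²) = -364/(100 - 30*9/2 + 2*(9/2)²) = -364/(100 - 135 + 2*(81/4)) = -364/(100 - 135 + 81/2) = -364/11/2 = -364*2/11 = -728/11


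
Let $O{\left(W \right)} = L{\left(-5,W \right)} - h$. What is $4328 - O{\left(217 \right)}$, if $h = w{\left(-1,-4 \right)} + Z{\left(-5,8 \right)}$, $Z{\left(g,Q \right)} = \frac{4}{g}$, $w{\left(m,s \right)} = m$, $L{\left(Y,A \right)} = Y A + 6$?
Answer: $\frac{27026}{5} \approx 5405.2$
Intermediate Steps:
$L{\left(Y,A \right)} = 6 + A Y$ ($L{\left(Y,A \right)} = A Y + 6 = 6 + A Y$)
$h = - \frac{9}{5}$ ($h = -1 + \frac{4}{-5} = -1 + 4 \left(- \frac{1}{5}\right) = -1 - \frac{4}{5} = - \frac{9}{5} \approx -1.8$)
$O{\left(W \right)} = \frac{39}{5} - 5 W$ ($O{\left(W \right)} = \left(6 + W \left(-5\right)\right) - - \frac{9}{5} = \left(6 - 5 W\right) + \frac{9}{5} = \frac{39}{5} - 5 W$)
$4328 - O{\left(217 \right)} = 4328 - \left(\frac{39}{5} - 1085\right) = 4328 - - \frac{5386}{5} = 4328 + \frac{5386}{5} = \frac{27026}{5}$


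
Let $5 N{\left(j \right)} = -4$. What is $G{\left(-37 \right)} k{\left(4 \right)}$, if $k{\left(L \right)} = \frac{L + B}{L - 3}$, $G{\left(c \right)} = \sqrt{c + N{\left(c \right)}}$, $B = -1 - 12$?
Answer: $- \frac{27 i \sqrt{105}}{5} \approx - 55.334 i$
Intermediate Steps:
$B = -13$ ($B = -1 - 12 = -13$)
$N{\left(j \right)} = - \frac{4}{5}$ ($N{\left(j \right)} = \frac{1}{5} \left(-4\right) = - \frac{4}{5}$)
$G{\left(c \right)} = \sqrt{- \frac{4}{5} + c}$ ($G{\left(c \right)} = \sqrt{c - \frac{4}{5}} = \sqrt{- \frac{4}{5} + c}$)
$k{\left(L \right)} = \frac{-13 + L}{-3 + L}$ ($k{\left(L \right)} = \frac{L - 13}{L - 3} = \frac{-13 + L}{-3 + L}$)
$G{\left(-37 \right)} k{\left(4 \right)} = \frac{\sqrt{-20 + 25 \left(-37\right)}}{5} \frac{-13 + 4}{-3 + 4} = \frac{\sqrt{-20 - 925}}{5} \cdot 1^{-1} \left(-9\right) = \frac{\sqrt{-945}}{5} \cdot 1 \left(-9\right) = \frac{3 i \sqrt{105}}{5} \left(-9\right) = - \frac{27 i \sqrt{105}}{5}$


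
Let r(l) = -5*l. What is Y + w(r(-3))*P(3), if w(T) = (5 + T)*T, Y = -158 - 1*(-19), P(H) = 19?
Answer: 5561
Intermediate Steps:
Y = -139 (Y = -158 + 19 = -139)
w(T) = T*(5 + T)
Y + w(r(-3))*P(3) = -139 + ((-5*(-3))*(5 - 5*(-3)))*19 = -139 + (15*(5 + 15))*19 = -139 + (15*20)*19 = -139 + 300*19 = -139 + 5700 = 5561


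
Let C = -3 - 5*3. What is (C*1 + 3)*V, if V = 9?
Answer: -135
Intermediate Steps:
C = -18 (C = -3 - 15 = -18)
(C*1 + 3)*V = (-18*1 + 3)*9 = (-18 + 3)*9 = -15*9 = -135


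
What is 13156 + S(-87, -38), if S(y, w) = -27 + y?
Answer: 13042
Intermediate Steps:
13156 + S(-87, -38) = 13156 + (-27 - 87) = 13156 - 114 = 13042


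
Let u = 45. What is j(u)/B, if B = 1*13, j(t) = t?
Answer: 45/13 ≈ 3.4615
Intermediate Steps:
B = 13
j(u)/B = 45/13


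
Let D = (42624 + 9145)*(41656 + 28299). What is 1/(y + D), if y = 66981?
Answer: 1/3621567376 ≈ 2.7612e-10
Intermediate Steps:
D = 3621500395 (D = 51769*69955 = 3621500395)
1/(y + D) = 1/(66981 + 3621500395) = 1/3621567376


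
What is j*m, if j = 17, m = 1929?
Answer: 32793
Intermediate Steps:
j*m = 17*1929 = 32793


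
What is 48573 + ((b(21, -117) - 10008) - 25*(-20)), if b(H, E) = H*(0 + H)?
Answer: 39506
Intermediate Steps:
b(H, E) = H² (b(H, E) = H*H = H²)
48573 + ((b(21, -117) - 10008) - 25*(-20)) = 48573 + ((21² - 10008) - 25*(-20)) = 48573 + ((441 - 10008) + 500) = 48573 + (-9567 + 500) = 48573 - 9067 = 39506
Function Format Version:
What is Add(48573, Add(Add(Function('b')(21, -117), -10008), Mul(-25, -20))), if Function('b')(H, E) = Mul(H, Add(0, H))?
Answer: 39506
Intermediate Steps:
Function('b')(H, E) = Pow(H, 2) (Function('b')(H, E) = Mul(H, H) = Pow(H, 2))
Add(48573, Add(Add(Function('b')(21, -117), -10008), Mul(-25, -20))) = Add(48573, Add(Add(Pow(21, 2), -10008), Mul(-25, -20))) = Add(48573, Add(Add(441, -10008), 500)) = Add(48573, Add(-9567, 500)) = Add(48573, -9067) = 39506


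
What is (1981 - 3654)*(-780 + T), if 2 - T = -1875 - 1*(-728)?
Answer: -617337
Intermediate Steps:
T = 1149 (T = 2 - (-1875 - 1*(-728)) = 2 - (-1875 + 728) = 2 - 1*(-1147) = 2 + 1147 = 1149)
(1981 - 3654)*(-780 + T) = (1981 - 3654)*(-780 + 1149) = -1673*369 = -617337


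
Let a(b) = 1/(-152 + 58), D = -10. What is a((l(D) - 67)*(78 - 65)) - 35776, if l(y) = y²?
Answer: -3362945/94 ≈ -35776.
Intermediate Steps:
a(b) = -1/94 (a(b) = 1/(-94) = -1/94)
a((l(D) - 67)*(78 - 65)) - 35776 = -1/94 - 35776 = -3362945/94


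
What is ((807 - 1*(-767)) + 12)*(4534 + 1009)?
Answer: 8791198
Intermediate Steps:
((807 - 1*(-767)) + 12)*(4534 + 1009) = ((807 + 767) + 12)*5543 = (1574 + 12)*5543 = 1586*5543 = 8791198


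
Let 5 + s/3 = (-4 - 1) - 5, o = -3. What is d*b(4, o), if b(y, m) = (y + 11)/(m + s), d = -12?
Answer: 15/4 ≈ 3.7500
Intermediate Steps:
s = -45 (s = -15 + 3*((-4 - 1) - 5) = -15 + 3*(-5 - 5) = -15 + 3*(-10) = -15 - 30 = -45)
b(y, m) = (11 + y)/(-45 + m) (b(y, m) = (y + 11)/(m - 45) = (11 + y)/(-45 + m))
d*b(4, o) = -12*(11 + 4)/(-45 - 3) = -12*15/(-48) = -(-1)*15/4 = -12*(-5/16) = 15/4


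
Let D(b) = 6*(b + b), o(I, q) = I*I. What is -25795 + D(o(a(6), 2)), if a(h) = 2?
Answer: -25747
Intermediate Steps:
o(I, q) = I²
D(b) = 12*b (D(b) = 6*(2*b) = 12*b)
-25795 + D(o(a(6), 2)) = -25795 + 12*2² = -25795 + 12*4 = -25795 + 48 = -25747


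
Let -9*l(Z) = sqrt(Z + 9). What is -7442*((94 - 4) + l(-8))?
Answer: -6020578/9 ≈ -6.6895e+5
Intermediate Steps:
l(Z) = -sqrt(9 + Z)/9 (l(Z) = -sqrt(Z + 9)/9 = -sqrt(9 + Z)/9)
-7442*((94 - 4) + l(-8)) = -7442*((94 - 4) - sqrt(9 - 8)/9) = -7442*(90 - sqrt(1)/9) = -7442*(90 - 1/9*1) = -7442*(90 - 1/9) = -7442*809/9 = -6020578/9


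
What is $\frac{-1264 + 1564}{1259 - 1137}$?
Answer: $\frac{150}{61} \approx 2.459$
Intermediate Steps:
$\frac{-1264 + 1564}{1259 - 1137} = \frac{300}{122} = 300 \cdot \frac{1}{122} = \frac{150}{61}$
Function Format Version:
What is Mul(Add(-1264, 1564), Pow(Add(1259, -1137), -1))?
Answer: Rational(150, 61) ≈ 2.4590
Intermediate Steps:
Mul(Add(-1264, 1564), Pow(Add(1259, -1137), -1)) = Mul(300, Pow(122, -1)) = Mul(300, Rational(1, 122)) = Rational(150, 61)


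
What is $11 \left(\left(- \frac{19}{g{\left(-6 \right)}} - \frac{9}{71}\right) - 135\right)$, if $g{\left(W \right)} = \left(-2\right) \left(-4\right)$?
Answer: $- \frac{859111}{568} \approx -1512.5$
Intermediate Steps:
$g{\left(W \right)} = 8$
$11 \left(\left(- \frac{19}{g{\left(-6 \right)}} - \frac{9}{71}\right) - 135\right) = 11 \left(\left(- \frac{19}{8} - \frac{9}{71}\right) - 135\right) = 11 \left(- \frac{1421}{568} - 135\right) = 11 \left(- \frac{78101}{568}\right) = - \frac{859111}{568}$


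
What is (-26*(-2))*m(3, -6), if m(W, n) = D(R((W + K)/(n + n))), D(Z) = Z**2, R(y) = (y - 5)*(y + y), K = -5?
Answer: 10933/81 ≈ 134.98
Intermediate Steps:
R(y) = 2*y*(-5 + y) (R(y) = (-5 + y)*(2*y) = 2*y*(-5 + y))
m(W, n) = (-5 + W)**2*(-5 + (-5 + W)/(2*n))**2/n**2 (m(W, n) = (2*((W - 5)/(n + n))*(-5 + (W - 5)/(n + n)))**2 = (2*((-5 + W)/((2*n)))*(-5 + (-5 + W)/((2*n))))**2 = (2*((-5 + W)*(1/(2*n)))*(-5 + (-5 + W)*(1/(2*n))))**2 = (2*((-5 + W)/(2*n))*(-5 + (-5 + W)/(2*n)))**2 = ((-5 + W)*(-5 + (-5 + W)/(2*n))/n)**2 = (-5 + W)**2*(-5 + (-5 + W)/(2*n))**2/n**2)
(-26*(-2))*m(3, -6) = (-26*(-2))*((1/4)*(-5 + 3)**2*(5 - 1*3 + 10*(-6))**2/(-6)**4) = 52*((1/4)*(1/1296)*(-2)**2*(5 - 3 - 60)**2) = 52*((1/4)*(1/1296)*4*(-58)**2) = 52*((1/4)*(1/1296)*4*3364) = 52*(841/324) = 10933/81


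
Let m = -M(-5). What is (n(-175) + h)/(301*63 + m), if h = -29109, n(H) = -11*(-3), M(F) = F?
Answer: -7269/4742 ≈ -1.5329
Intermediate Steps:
n(H) = 33
m = 5 (m = -1*(-5) = 5)
(n(-175) + h)/(301*63 + m) = (33 - 29109)/(301*63 + 5) = -29076/(18963 + 5) = -29076/18968 = -29076*1/18968 = -7269/4742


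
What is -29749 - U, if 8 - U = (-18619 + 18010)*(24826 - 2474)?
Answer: -13642125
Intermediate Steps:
U = 13612376 (U = 8 - (-18619 + 18010)*(24826 - 2474) = 8 - (-609)*22352 = 8 - 1*(-13612368) = 8 + 13612368 = 13612376)
-29749 - U = -29749 - 1*13612376 = -29749 - 13612376 = -13642125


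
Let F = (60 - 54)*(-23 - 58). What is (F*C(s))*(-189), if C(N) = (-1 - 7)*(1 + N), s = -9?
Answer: 5878656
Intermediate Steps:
F = -486 (F = 6*(-81) = -486)
C(N) = -8 - 8*N (C(N) = -8*(1 + N) = -8 - 8*N)
(F*C(s))*(-189) = -486*(-8 - 8*(-9))*(-189) = -486*(-8 + 72)*(-189) = -486*64*(-189) = -31104*(-189) = 5878656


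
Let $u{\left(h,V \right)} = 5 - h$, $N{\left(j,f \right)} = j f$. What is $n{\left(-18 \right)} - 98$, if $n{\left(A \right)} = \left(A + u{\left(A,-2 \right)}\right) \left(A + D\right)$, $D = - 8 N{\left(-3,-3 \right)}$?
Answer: $-548$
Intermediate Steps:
$N{\left(j,f \right)} = f j$
$D = -72$ ($D = - 8 \left(\left(-3\right) \left(-3\right)\right) = \left(-8\right) 9 = -72$)
$n{\left(A \right)} = -360 + 5 A$ ($n{\left(A \right)} = \left(A - \left(-5 + A\right)\right) \left(A - 72\right) = 5 \left(-72 + A\right) = -360 + 5 A$)
$n{\left(-18 \right)} - 98 = \left(-360 + 5 \left(-18\right)\right) - 98 = \left(-360 - 90\right) - 98 = -450 - 98 = -548$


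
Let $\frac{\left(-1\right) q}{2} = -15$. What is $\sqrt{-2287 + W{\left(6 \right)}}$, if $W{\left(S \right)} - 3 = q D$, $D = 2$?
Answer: $4 i \sqrt{139} \approx 47.159 i$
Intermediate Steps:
$q = 30$ ($q = \left(-2\right) \left(-15\right) = 30$)
$W{\left(S \right)} = 63$ ($W{\left(S \right)} = 3 + 30 \cdot 2 = 3 + 60 = 63$)
$\sqrt{-2287 + W{\left(6 \right)}} = \sqrt{-2287 + 63} = \sqrt{-2224} = 4 i \sqrt{139}$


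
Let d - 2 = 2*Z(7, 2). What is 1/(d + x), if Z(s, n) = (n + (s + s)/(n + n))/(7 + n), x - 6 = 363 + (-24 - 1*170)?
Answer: 9/1604 ≈ 0.0056110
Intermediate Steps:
x = 175 (x = 6 + (363 + (-24 - 1*170)) = 6 + (363 + (-24 - 170)) = 6 + (363 - 194) = 6 + 169 = 175)
Z(s, n) = (n + s/n)/(7 + n) (Z(s, n) = (n + (2*s)/((2*n)))/(7 + n) = (n + (2*s)*(1/(2*n)))/(7 + n) = (n + s/n)/(7 + n))
d = 29/9 (d = 2 + 2*((7 + 2²)/(2*(7 + 2))) = 2 + 2*((½)*(7 + 4)/9) = 2 + 2*((½)*(⅑)*11) = 2 + 2*(11/18) = 2 + 11/9 = 29/9 ≈ 3.2222)
1/(d + x) = 1/(29/9 + 175) = 1/(1604/9) = 9/1604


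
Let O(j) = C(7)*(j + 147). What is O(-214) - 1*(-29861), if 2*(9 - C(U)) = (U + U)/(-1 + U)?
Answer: 176017/6 ≈ 29336.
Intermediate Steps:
C(U) = 9 - U/(-1 + U) (C(U) = 9 - (U + U)/(2*(-1 + U)) = 9 - 2*U/(2*(-1 + U)) = 9 - U/(-1 + U))
O(j) = 2303/2 + 47*j/6 (O(j) = ((-9 + 8*7)/(-1 + 7))*(j + 147) = ((-9 + 56)/6)*(147 + j) = ((⅙)*47)*(147 + j) = 47*(147 + j)/6 = 2303/2 + 47*j/6)
O(-214) - 1*(-29861) = (2303/2 + (47/6)*(-214)) - 1*(-29861) = (2303/2 - 5029/3) + 29861 = -3149/6 + 29861 = 176017/6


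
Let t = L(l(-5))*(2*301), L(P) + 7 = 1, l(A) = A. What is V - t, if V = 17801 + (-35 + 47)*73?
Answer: 22289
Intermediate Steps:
L(P) = -6 (L(P) = -7 + 1 = -6)
t = -3612 (t = -12*301 = -6*602 = -3612)
V = 18677 (V = 17801 + 12*73 = 17801 + 876 = 18677)
V - t = 18677 - 1*(-3612) = 18677 + 3612 = 22289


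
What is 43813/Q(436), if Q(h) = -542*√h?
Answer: -43813*√109/118156 ≈ -3.8713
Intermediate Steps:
43813/Q(436) = 43813/((-1084*√109)) = 43813*(-√109/118156) = -43813*√109/118156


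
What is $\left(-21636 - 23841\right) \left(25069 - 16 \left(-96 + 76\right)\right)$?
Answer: $-1154615553$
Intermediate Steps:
$\left(-21636 - 23841\right) \left(25069 - 16 \left(-96 + 76\right)\right) = - 45477 \left(25069 - -320\right) = - 45477 \left(25069 + 320\right) = \left(-45477\right) 25389 = -1154615553$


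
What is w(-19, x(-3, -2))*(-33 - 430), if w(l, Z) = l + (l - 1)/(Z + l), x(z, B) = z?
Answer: 92137/11 ≈ 8376.1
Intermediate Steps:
w(l, Z) = l + (-1 + l)/(Z + l)
w(-19, x(-3, -2))*(-33 - 430) = ((-1 - 19 + (-19)² - 3*(-19))/(-3 - 19))*(-33 - 430) = ((-1 - 19 + 361 + 57)/(-22))*(-463) = -1/22*398*(-463) = -199/11*(-463) = 92137/11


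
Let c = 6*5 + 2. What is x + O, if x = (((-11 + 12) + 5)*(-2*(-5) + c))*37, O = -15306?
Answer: -5982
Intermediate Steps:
c = 32 (c = 30 + 2 = 32)
x = 9324 (x = (((-11 + 12) + 5)*(-2*(-5) + 32))*37 = ((1 + 5)*(10 + 32))*37 = (6*42)*37 = 252*37 = 9324)
x + O = 9324 - 15306 = -5982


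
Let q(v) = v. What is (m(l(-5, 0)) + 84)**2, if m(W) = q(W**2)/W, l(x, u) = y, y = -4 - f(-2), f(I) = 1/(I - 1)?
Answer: 58081/9 ≈ 6453.4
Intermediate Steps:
f(I) = 1/(-1 + I)
y = -11/3 (y = -4 - 1/(-1 - 2) = -4 - 1/(-3) = -4 - 1*(-1/3) = -4 + 1/3 = -11/3 ≈ -3.6667)
l(x, u) = -11/3
m(W) = W (m(W) = W**2/W = W)
(m(l(-5, 0)) + 84)**2 = (-11/3 + 84)**2 = (241/3)**2 = 58081/9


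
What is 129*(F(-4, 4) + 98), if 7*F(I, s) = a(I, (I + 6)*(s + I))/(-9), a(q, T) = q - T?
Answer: 265654/21 ≈ 12650.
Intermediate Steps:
F(I, s) = -I/63 + (6 + I)*(I + s)/63 (F(I, s) = ((I - (I + 6)*(s + I))/(-9))/7 = ((I - (6 + I)*(I + s))*(-1/9))/7 = (-I/9 + (6 + I)*(I + s)/9)/7 = -I/63 + (6 + I)*(I + s)/63)
129*(F(-4, 4) + 98) = 129*(((1/63)*(-4)**2 + (2/21)*4 + (5/63)*(-4) + (1/63)*(-4)*4) + 98) = 129*(((1/63)*16 + 8/21 - 20/63 - 16/63) + 98) = 129*((16/63 + 8/21 - 20/63 - 16/63) + 98) = 129*(4/63 + 98) = 129*(6178/63) = 265654/21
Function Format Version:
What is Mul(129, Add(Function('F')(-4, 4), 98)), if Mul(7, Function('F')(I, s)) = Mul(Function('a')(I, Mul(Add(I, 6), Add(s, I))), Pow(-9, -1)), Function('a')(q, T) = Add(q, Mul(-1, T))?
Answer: Rational(265654, 21) ≈ 12650.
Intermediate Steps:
Function('F')(I, s) = Add(Mul(Rational(-1, 63), I), Mul(Rational(1, 63), Add(6, I), Add(I, s))) (Function('F')(I, s) = Mul(Rational(1, 7), Mul(Add(I, Mul(-1, Mul(Add(I, 6), Add(s, I)))), Pow(-9, -1))) = Mul(Rational(1, 7), Mul(Add(I, Mul(-1, Mul(Add(6, I), Add(I, s)))), Rational(-1, 9))) = Mul(Rational(1, 7), Mul(Add(I, Mul(-1, Add(6, I), Add(I, s))), Rational(-1, 9))) = Mul(Rational(1, 7), Add(Mul(Rational(-1, 9), I), Mul(Rational(1, 9), Add(6, I), Add(I, s)))) = Add(Mul(Rational(-1, 63), I), Mul(Rational(1, 63), Add(6, I), Add(I, s))))
Mul(129, Add(Function('F')(-4, 4), 98)) = Mul(129, Add(Add(Mul(Rational(1, 63), Pow(-4, 2)), Mul(Rational(2, 21), 4), Mul(Rational(5, 63), -4), Mul(Rational(1, 63), -4, 4)), 98)) = Mul(129, Add(Add(Mul(Rational(1, 63), 16), Rational(8, 21), Rational(-20, 63), Rational(-16, 63)), 98)) = Mul(129, Add(Add(Rational(16, 63), Rational(8, 21), Rational(-20, 63), Rational(-16, 63)), 98)) = Mul(129, Add(Rational(4, 63), 98)) = Mul(129, Rational(6178, 63)) = Rational(265654, 21)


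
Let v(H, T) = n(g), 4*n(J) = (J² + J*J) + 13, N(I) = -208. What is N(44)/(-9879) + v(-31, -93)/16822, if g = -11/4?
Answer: 114190007/5317905216 ≈ 0.021473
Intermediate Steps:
g = -11/4 (g = -11*¼ = -11/4 ≈ -2.7500)
n(J) = 13/4 + J²/2 (n(J) = ((J² + J*J) + 13)/4 = ((J² + J²) + 13)/4 = (2*J² + 13)/4 = (13 + 2*J²)/4 = 13/4 + J²/2)
v(H, T) = 225/32 (v(H, T) = 13/4 + (-11/4)²/2 = 13/4 + (½)*(121/16) = 13/4 + 121/32 = 225/32)
N(44)/(-9879) + v(-31, -93)/16822 = -208/(-9879) + (225/32)/16822 = -208*(-1/9879) + (225/32)*(1/16822) = 208/9879 + 225/538304 = 114190007/5317905216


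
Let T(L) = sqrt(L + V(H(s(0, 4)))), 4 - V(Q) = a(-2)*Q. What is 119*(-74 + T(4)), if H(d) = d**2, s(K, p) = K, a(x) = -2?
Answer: -8806 + 238*sqrt(2) ≈ -8469.4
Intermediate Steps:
V(Q) = 4 + 2*Q (V(Q) = 4 - (-2)*Q = 4 + 2*Q)
T(L) = sqrt(4 + L) (T(L) = sqrt(L + (4 + 2*0**2)) = sqrt(L + (4 + 2*0)) = sqrt(L + (4 + 0)) = sqrt(L + 4) = sqrt(4 + L))
119*(-74 + T(4)) = 119*(-74 + sqrt(4 + 4)) = 119*(-74 + sqrt(8)) = 119*(-74 + 2*sqrt(2)) = -8806 + 238*sqrt(2)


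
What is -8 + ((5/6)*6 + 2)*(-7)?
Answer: -57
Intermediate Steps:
-8 + ((5/6)*6 + 2)*(-7) = -8 + ((5*(⅙))*6 + 2)*(-7) = -8 + ((⅚)*6 + 2)*(-7) = -8 + (5 + 2)*(-7) = -8 + 7*(-7) = -8 - 49 = -57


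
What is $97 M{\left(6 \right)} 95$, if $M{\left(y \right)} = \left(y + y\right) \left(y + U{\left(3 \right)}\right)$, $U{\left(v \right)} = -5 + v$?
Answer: $442320$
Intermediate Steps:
$M{\left(y \right)} = 2 y \left(-2 + y\right)$ ($M{\left(y \right)} = \left(y + y\right) \left(y + \left(-5 + 3\right)\right) = 2 y \left(y - 2\right) = 2 y \left(-2 + y\right)$)
$97 M{\left(6 \right)} 95 = 97 \cdot 2 \cdot 6 \left(-2 + 6\right) 95 = 97 \cdot 2 \cdot 6 \cdot 4 \cdot 95 = 97 \cdot 48 \cdot 95 = 4656 \cdot 95 = 442320$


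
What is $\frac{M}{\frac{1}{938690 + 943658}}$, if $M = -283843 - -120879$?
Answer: $-306754959472$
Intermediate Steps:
$M = -162964$ ($M = -283843 + 120879 = -162964$)
$\frac{M}{\frac{1}{938690 + 943658}} = - \frac{162964}{\frac{1}{938690 + 943658}} = - \frac{162964}{\frac{1}{1882348}} = - 162964 \frac{1}{\frac{1}{1882348}} = \left(-162964\right) 1882348 = -306754959472$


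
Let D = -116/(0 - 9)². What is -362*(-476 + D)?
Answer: 13999264/81 ≈ 1.7283e+5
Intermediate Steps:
D = -116/81 (D = -116/((-9)²) = -116/81 ≈ -1.4321)
-362*(-476 + D) = -362*(-476 - 116/81) = -362*(-38672/81) = 13999264/81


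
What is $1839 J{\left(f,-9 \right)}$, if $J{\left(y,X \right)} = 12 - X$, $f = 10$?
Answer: $38619$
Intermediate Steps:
$1839 J{\left(f,-9 \right)} = 1839 \left(12 - -9\right) = 1839 \left(12 + 9\right) = 1839 \cdot 21 = 38619$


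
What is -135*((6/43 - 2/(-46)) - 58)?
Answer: 7719435/989 ≈ 7805.3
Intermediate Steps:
-135*((6/43 - 2/(-46)) - 58) = -135*((6*(1/43) - 2*(-1/46)) - 58) = -135*((6/43 + 1/23) - 58) = -135*(181/989 - 58) = -135*(-57181/989) = 7719435/989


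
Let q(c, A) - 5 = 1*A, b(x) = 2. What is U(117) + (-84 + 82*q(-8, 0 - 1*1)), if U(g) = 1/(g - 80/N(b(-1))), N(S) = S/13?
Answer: 98331/403 ≈ 244.00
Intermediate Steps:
N(S) = S/13 (N(S) = S*(1/13) = S/13)
q(c, A) = 5 + A (q(c, A) = 5 + 1*A = 5 + A)
U(g) = 1/(-520 + g) (U(g) = 1/(g - 80/((1/13)*2)) = 1/(g - 80/2/13) = 1/(g - 80*13/2) = 1/(g - 520) = 1/(-520 + g))
U(117) + (-84 + 82*q(-8, 0 - 1*1)) = 1/(-520 + 117) + (-84 + 82*(5 + (0 - 1*1))) = 1/(-403) + (-84 + 82*(5 + (0 - 1))) = -1/403 + (-84 + 82*(5 - 1)) = -1/403 + (-84 + 82*4) = -1/403 + (-84 + 328) = -1/403 + 244 = 98331/403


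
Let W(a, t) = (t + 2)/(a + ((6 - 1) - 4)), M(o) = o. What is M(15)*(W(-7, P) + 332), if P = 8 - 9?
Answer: 9955/2 ≈ 4977.5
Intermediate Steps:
P = -1
W(a, t) = (2 + t)/(1 + a) (W(a, t) = (2 + t)/(a + (5 - 4)) = (2 + t)/(a + 1) = (2 + t)/(1 + a))
M(15)*(W(-7, P) + 332) = 15*((2 - 1)/(1 - 7) + 332) = 15*(1/(-6) + 332) = 15*(-1/6*1 + 332) = 15*(-1/6 + 332) = 15*(1991/6) = 9955/2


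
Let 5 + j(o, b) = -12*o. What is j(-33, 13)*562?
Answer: 219742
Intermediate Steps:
j(o, b) = -5 - 12*o
j(-33, 13)*562 = (-5 - 12*(-33))*562 = (-5 + 396)*562 = 391*562 = 219742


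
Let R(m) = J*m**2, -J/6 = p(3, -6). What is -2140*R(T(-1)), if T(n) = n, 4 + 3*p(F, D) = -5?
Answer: -38520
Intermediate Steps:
p(F, D) = -3 (p(F, D) = -4/3 + (1/3)*(-5) = -4/3 - 5/3 = -3)
J = 18 (J = -6*(-3) = 18)
R(m) = 18*m**2
-2140*R(T(-1)) = -38520*(-1)**2 = -38520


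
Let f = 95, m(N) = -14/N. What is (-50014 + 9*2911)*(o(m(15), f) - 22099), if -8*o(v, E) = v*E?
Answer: 6312284825/12 ≈ 5.2602e+8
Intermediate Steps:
o(v, E) = -E*v/8 (o(v, E) = -v*E/8 = -E*v/8)
(-50014 + 9*2911)*(o(m(15), f) - 22099) = (-50014 + 9*2911)*(-⅛*95*(-14/15) - 22099) = (-50014 + 26199)*(-⅛*95*(-14*1/15) - 22099) = -23815*(-⅛*95*(-14/15) - 22099) = -23815*(133/12 - 22099) = -23815*(-265055/12) = 6312284825/12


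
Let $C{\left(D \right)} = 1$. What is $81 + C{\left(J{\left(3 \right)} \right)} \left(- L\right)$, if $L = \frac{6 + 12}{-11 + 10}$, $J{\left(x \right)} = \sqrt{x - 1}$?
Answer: $99$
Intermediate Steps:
$J{\left(x \right)} = \sqrt{-1 + x}$
$L = -18$ ($L = \frac{18}{-1} = 18 \left(-1\right) = -18$)
$81 + C{\left(J{\left(3 \right)} \right)} \left(- L\right) = 81 + 1 \left(\left(-1\right) \left(-18\right)\right) = 81 + 1 \cdot 18 = 81 + 18 = 99$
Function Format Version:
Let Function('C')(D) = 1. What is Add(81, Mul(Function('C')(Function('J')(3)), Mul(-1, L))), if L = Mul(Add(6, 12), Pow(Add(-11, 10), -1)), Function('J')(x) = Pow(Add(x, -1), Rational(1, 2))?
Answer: 99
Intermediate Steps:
Function('J')(x) = Pow(Add(-1, x), Rational(1, 2))
L = -18 (L = Mul(18, Pow(-1, -1)) = Mul(18, -1) = -18)
Add(81, Mul(Function('C')(Function('J')(3)), Mul(-1, L))) = Add(81, Mul(1, Mul(-1, -18))) = Add(81, Mul(1, 18)) = Add(81, 18) = 99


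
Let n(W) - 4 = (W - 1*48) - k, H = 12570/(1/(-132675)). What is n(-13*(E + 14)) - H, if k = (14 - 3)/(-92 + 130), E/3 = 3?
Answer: 63373527455/38 ≈ 1.6677e+9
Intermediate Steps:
E = 9 (E = 3*3 = 9)
k = 11/38 ≈ 0.28947
H = -1667724750 (H = 12570/(-1/132675) = 12570*(-132675) = -1667724750)
n(W) = -1683/38 + W (n(W) = 4 + ((W - 1*48) - 1*11/38) = 4 + ((W - 48) - 11/38) = 4 + ((-48 + W) - 11/38) = 4 + (-1835/38 + W) = -1683/38 + W)
n(-13*(E + 14)) - H = (-1683/38 - 13*(9 + 14)) - 1*(-1667724750) = (-1683/38 - 13*23) + 1667724750 = (-1683/38 - 299) + 1667724750 = -13045/38 + 1667724750 = 63373527455/38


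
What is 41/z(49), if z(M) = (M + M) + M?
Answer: 41/147 ≈ 0.27891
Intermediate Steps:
z(M) = 3*M (z(M) = 2*M + M = 3*M)
41/z(49) = 41/(3*49) = 41/147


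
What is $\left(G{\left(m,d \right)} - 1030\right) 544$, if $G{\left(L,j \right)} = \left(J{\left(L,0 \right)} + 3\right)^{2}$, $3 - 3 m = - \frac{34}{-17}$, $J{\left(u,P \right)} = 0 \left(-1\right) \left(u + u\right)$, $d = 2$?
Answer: $-555424$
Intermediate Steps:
$J{\left(u,P \right)} = 0$ ($J{\left(u,P \right)} = 0 \cdot 2 u = 0$)
$m = \frac{1}{3}$ ($m = 1 - \frac{\left(-34\right) \frac{1}{-17}}{3} = 1 - \frac{\left(-34\right) \left(- \frac{1}{17}\right)}{3} = 1 - \frac{2}{3} = \frac{1}{3} \approx 0.33333$)
$G{\left(L,j \right)} = 9$ ($G{\left(L,j \right)} = \left(0 + 3\right)^{2} = 3^{2} = 9$)
$\left(G{\left(m,d \right)} - 1030\right) 544 = \left(9 - 1030\right) 544 = \left(-1021\right) 544 = -555424$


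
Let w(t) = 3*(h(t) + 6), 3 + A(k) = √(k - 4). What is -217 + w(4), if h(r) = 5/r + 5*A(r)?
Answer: -961/4 ≈ -240.25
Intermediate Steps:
A(k) = -3 + √(-4 + k) (A(k) = -3 + √(k - 4) = -3 + √(-4 + k))
h(r) = -15 + 5/r + 5*√(-4 + r) (h(r) = 5/r + 5*(-3 + √(-4 + r)) = 5/r + (-15 + 5*√(-4 + r)) = -15 + 5/r + 5*√(-4 + r))
w(t) = -27 + 15/t + 15*√(-4 + t) (w(t) = 3*((-15 + 5/t + 5*√(-4 + t)) + 6) = 3*(-9 + 5/t + 5*√(-4 + t)) = -27 + 15/t + 15*√(-4 + t))
-217 + w(4) = -217 + (-27 + 15/4 + 15*√(-4 + 4)) = -217 + (-27 + 15*(¼) + 15*√0) = -217 + (-27 + 15/4 + 15*0) = -217 + (-27 + 15/4 + 0) = -217 - 93/4 = -961/4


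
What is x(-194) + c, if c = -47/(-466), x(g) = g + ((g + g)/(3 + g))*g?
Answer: -52334939/89006 ≈ -587.99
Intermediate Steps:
x(g) = g + 2*g**2/(3 + g) (x(g) = g + ((2*g)/(3 + g))*g = g + (2*g/(3 + g))*g = g + 2*g**2/(3 + g))
c = 47/466 (c = -47*(-1)/466 = -1*(-47/466) = 47/466 ≈ 0.10086)
x(-194) + c = 3*(-194)*(1 - 194)/(3 - 194) + 47/466 = 3*(-194)*(-193)/(-191) + 47/466 = 3*(-194)*(-1/191)*(-193) + 47/466 = -112326/191 + 47/466 = -52334939/89006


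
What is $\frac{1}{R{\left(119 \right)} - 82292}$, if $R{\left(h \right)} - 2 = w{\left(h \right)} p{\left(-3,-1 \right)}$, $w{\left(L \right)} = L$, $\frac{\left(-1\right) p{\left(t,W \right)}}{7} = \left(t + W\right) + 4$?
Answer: $- \frac{1}{82290} \approx -1.2152 \cdot 10^{-5}$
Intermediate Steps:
$p{\left(t,W \right)} = -28 - 7 W - 7 t$ ($p{\left(t,W \right)} = - 7 \left(\left(t + W\right) + 4\right) = - 7 \left(\left(W + t\right) + 4\right) = - 7 \left(4 + W + t\right) = -28 - 7 W - 7 t$)
$R{\left(h \right)} = 2$ ($R{\left(h \right)} = 2 + h \left(-28 - -7 - -21\right) = 2 + h \left(-28 + 7 + 21\right) = 2 + h 0 = 2 + 0 = 2$)
$\frac{1}{R{\left(119 \right)} - 82292} = \frac{1}{2 - 82292} = \frac{1}{-82290} = - \frac{1}{82290}$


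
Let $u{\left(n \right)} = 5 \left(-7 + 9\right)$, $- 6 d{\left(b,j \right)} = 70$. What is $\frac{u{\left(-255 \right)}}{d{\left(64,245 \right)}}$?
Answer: $- \frac{6}{7} \approx -0.85714$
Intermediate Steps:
$d{\left(b,j \right)} = - \frac{35}{3}$ ($d{\left(b,j \right)} = \left(- \frac{1}{6}\right) 70 = - \frac{35}{3}$)
$u{\left(n \right)} = 10$ ($u{\left(n \right)} = 5 \cdot 2 = 10$)
$\frac{u{\left(-255 \right)}}{d{\left(64,245 \right)}} = \frac{10}{- \frac{35}{3}} = 10 \left(- \frac{3}{35}\right) = - \frac{6}{7}$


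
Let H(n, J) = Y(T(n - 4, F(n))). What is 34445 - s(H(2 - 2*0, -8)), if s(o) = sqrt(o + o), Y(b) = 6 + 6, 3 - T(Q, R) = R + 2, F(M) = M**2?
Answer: 34445 - 2*sqrt(6) ≈ 34440.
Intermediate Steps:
T(Q, R) = 1 - R (T(Q, R) = 3 - (R + 2) = 3 - (2 + R) = 3 + (-2 - R) = 1 - R)
Y(b) = 12
H(n, J) = 12
s(o) = sqrt(2)*sqrt(o) (s(o) = sqrt(2*o) = sqrt(2)*sqrt(o))
34445 - s(H(2 - 2*0, -8)) = 34445 - sqrt(2)*sqrt(12) = 34445 - sqrt(2)*2*sqrt(3) = 34445 - 2*sqrt(6)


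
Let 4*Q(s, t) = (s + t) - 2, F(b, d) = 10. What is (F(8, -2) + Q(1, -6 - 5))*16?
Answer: 112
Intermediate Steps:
Q(s, t) = -½ + s/4 + t/4 (Q(s, t) = ((s + t) - 2)/4 = (-2 + s + t)/4 = -½ + s/4 + t/4)
(F(8, -2) + Q(1, -6 - 5))*16 = (10 + (-½ + (¼)*1 + (-6 - 5)/4))*16 = (10 + (-½ + ¼ + (¼)*(-11)))*16 = (10 + (-½ + ¼ - 11/4))*16 = (10 - 3)*16 = 7*16 = 112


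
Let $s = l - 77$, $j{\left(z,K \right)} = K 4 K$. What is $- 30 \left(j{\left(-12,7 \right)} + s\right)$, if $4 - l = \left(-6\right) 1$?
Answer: $-3870$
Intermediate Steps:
$l = 10$ ($l = 4 - \left(-6\right) 1 = 4 - -6 = 4 + 6 = 10$)
$j{\left(z,K \right)} = 4 K^{2}$ ($j{\left(z,K \right)} = 4 K K = 4 K^{2}$)
$s = -67$ ($s = 10 - 77 = -67$)
$- 30 \left(j{\left(-12,7 \right)} + s\right) = - 30 \left(4 \cdot 7^{2} - 67\right) = - 30 \left(4 \cdot 49 - 67\right) = - 30 \left(196 - 67\right) = \left(-30\right) 129 = -3870$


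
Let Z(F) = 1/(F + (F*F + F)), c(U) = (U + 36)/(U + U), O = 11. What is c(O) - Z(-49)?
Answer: 108219/50666 ≈ 2.1359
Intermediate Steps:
c(U) = (36 + U)/(2*U) (c(U) = (36 + U)/((2*U)) = (36 + U)*(1/(2*U)) = (36 + U)/(2*U))
Z(F) = 1/(F² + 2*F) (Z(F) = 1/(F + (F² + F)) = 1/(F + (F + F²)) = 1/(F² + 2*F))
c(O) - Z(-49) = (½)*(36 + 11)/11 - 1/((-49)*(2 - 49)) = (½)*(1/11)*47 - (-1)/(49*(-47)) = 47/22 - (-1)*(-1)/(49*47) = 47/22 - 1*1/2303 = 47/22 - 1/2303 = 108219/50666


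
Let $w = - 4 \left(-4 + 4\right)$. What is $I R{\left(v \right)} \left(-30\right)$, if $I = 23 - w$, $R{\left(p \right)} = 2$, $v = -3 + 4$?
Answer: $-1380$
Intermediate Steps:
$v = 1$
$w = 0$ ($w = \left(-4\right) 0 = 0$)
$I = 23$ ($I = 23 - 0 = 23 + 0 = 23$)
$I R{\left(v \right)} \left(-30\right) = 23 \cdot 2 \left(-30\right) = 46 \left(-30\right) = -1380$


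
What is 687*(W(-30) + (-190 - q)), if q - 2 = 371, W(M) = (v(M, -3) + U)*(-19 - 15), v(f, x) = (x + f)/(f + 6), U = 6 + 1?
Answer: -2329617/4 ≈ -5.8240e+5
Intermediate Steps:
U = 7
v(f, x) = (f + x)/(6 + f)
W(M) = -238 - 34*(-3 + M)/(6 + M) (W(M) = ((M - 3)/(6 + M) + 7)*(-19 - 15) = ((-3 + M)/(6 + M) + 7)*(-34) = (7 + (-3 + M)/(6 + M))*(-34) = -238 - 34*(-3 + M)/(6 + M))
q = 373 (q = 2 + 371 = 373)
687*(W(-30) + (-190 - q)) = 687*(34*(-39 - 8*(-30))/(6 - 30) + (-190 - 1*373)) = 687*(34*(-39 + 240)/(-24) + (-190 - 373)) = 687*(34*(-1/24)*201 - 563) = 687*(-1139/4 - 563) = 687*(-3391/4) = -2329617/4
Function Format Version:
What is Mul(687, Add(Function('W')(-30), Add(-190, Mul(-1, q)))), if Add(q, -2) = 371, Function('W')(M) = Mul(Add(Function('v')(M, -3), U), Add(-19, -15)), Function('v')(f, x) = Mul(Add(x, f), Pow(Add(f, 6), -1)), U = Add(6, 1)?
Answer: Rational(-2329617, 4) ≈ -5.8240e+5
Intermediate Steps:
U = 7
Function('v')(f, x) = Mul(Pow(Add(6, f), -1), Add(f, x)) (Function('v')(f, x) = Mul(Add(f, x), Pow(Add(6, f), -1)) = Mul(Pow(Add(6, f), -1), Add(f, x)))
Function('W')(M) = Add(-238, Mul(-34, Pow(Add(6, M), -1), Add(-3, M))) (Function('W')(M) = Mul(Add(Mul(Pow(Add(6, M), -1), Add(M, -3)), 7), Add(-19, -15)) = Mul(Add(Mul(Pow(Add(6, M), -1), Add(-3, M)), 7), -34) = Mul(Add(7, Mul(Pow(Add(6, M), -1), Add(-3, M))), -34) = Add(-238, Mul(-34, Pow(Add(6, M), -1), Add(-3, M))))
q = 373 (q = Add(2, 371) = 373)
Mul(687, Add(Function('W')(-30), Add(-190, Mul(-1, q)))) = Mul(687, Add(Mul(34, Pow(Add(6, -30), -1), Add(-39, Mul(-8, -30))), Add(-190, Mul(-1, 373)))) = Mul(687, Add(Mul(34, Pow(-24, -1), Add(-39, 240)), Add(-190, -373))) = Mul(687, Add(Mul(34, Rational(-1, 24), 201), -563)) = Mul(687, Add(Rational(-1139, 4), -563)) = Mul(687, Rational(-3391, 4)) = Rational(-2329617, 4)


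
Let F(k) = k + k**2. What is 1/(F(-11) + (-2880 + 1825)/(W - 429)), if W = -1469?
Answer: 1898/209835 ≈ 0.0090452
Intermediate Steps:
1/(F(-11) + (-2880 + 1825)/(W - 429)) = 1/(-11*(1 - 11) + (-2880 + 1825)/(-1469 - 429)) = 1/(-11*(-10) - 1055/(-1898)) = 1/(110 - 1055*(-1/1898)) = 1/(110 + 1055/1898) = 1/(209835/1898) = 1898/209835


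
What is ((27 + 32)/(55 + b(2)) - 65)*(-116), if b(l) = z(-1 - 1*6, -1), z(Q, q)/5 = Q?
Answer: 35989/5 ≈ 7197.8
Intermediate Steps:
z(Q, q) = 5*Q
b(l) = -35 (b(l) = 5*(-1 - 1*6) = 5*(-1 - 6) = 5*(-7) = -35)
((27 + 32)/(55 + b(2)) - 65)*(-116) = ((27 + 32)/(55 - 35) - 65)*(-116) = (59/20 - 65)*(-116) = -1241/20*(-116) = 35989/5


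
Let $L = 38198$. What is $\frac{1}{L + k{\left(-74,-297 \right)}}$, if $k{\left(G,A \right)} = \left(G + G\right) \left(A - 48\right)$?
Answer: $\frac{1}{89258} \approx 1.1203 \cdot 10^{-5}$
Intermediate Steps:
$k{\left(G,A \right)} = 2 G \left(-48 + A\right)$
$\frac{1}{L + k{\left(-74,-297 \right)}} = \frac{1}{38198 + 2 \left(-74\right) \left(-48 - 297\right)} = \frac{1}{38198 + 2 \left(-74\right) \left(-345\right)} = \frac{1}{38198 + 51060} = \frac{1}{89258}$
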